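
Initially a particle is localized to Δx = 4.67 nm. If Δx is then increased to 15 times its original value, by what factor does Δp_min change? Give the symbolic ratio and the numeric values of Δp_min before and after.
Original Δp_min = 1.129 × 10^-26 kg·m/s; new Δp'_min = 7.527 × 10^-28 kg·m/s; ratio Δp'_min/Δp_min = 1/15.

From the uncertainty principle ΔxΔp ≥ ℏ/2, the minimum momentum uncertainty is Δp_min = ℏ/(2Δx).

Original (Δx = 4.67 nm = 4.670e-09 m):
Δp_min = (1.055e-34 J·s)/(2 × 4.670e-09 m) = 1.129e-26 kg·m/s

When Δx → 15Δx:
Δp'_min = ℏ/(2 × 15Δx) = (1/15) × ℏ/(2Δx) = (1/15) × Δp_min
Δp'_min = 1/15 × 1.129e-26 kg·m/s = 7.527e-28 kg·m/s

Since Δp_min ∝ 1/Δx, when Δx is increased to 15 times its original value, Δp_min decreases to 1/15 of its original value.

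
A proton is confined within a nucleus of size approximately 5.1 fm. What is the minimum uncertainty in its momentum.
1.034 × 10^-20 kg·m/s

Using the Heisenberg uncertainty principle:
ΔxΔp ≥ ℏ/2

With Δx ≈ L = 5.100e-15 m (the confinement size):
Δp_min = ℏ/(2Δx)
Δp_min = (1.055e-34 J·s) / (2 × 5.100e-15 m)
Δp_min = 1.034e-20 kg·m/s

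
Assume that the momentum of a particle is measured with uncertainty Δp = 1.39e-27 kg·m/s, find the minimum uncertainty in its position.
37.934 nm

Using the Heisenberg uncertainty principle:
ΔxΔp ≥ ℏ/2

The minimum uncertainty in position is:
Δx_min = ℏ/(2Δp)
Δx_min = (1.055e-34 J·s) / (2 × 1.390e-27 kg·m/s)
Δx_min = 3.793e-08 m = 37.934 nm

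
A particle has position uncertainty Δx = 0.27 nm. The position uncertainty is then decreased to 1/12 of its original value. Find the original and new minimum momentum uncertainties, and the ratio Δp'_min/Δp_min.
Original Δp_min = 1.953 × 10^-25 kg·m/s; new Δp'_min = 2.343 × 10^-24 kg·m/s; ratio Δp'_min/Δp_min = 12.

From the uncertainty principle ΔxΔp ≥ ℏ/2, the minimum momentum uncertainty is Δp_min = ℏ/(2Δx).

Original (Δx = 0.27 nm = 2.700e-10 m):
Δp_min = (1.055e-34 J·s)/(2 × 2.700e-10 m) = 1.953e-25 kg·m/s

When Δx → (1/12)Δx:
Δp'_min = ℏ/(2 × (1/12)Δx) = 12 × ℏ/(2Δx) = 12 × Δp_min
Δp'_min = 12 × 1.953e-25 kg·m/s = 2.343e-24 kg·m/s

Since Δp_min ∝ 1/Δx, when Δx is decreased to 1/12 of its original value, Δp_min increases to 12 times its original value.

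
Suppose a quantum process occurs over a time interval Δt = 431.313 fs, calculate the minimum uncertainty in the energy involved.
763.033 μeV

Using the energy-time uncertainty principle:
ΔEΔt ≥ ℏ/2

The minimum uncertainty in energy is:
ΔE_min = ℏ/(2Δt)
ΔE_min = (1.055e-34 J·s) / (2 × 4.313e-13 s)
ΔE_min = 1.223e-22 J = 763.033 μeV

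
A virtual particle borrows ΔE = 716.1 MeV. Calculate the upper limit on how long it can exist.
4.596 × 10^-25 s

Using the energy-time uncertainty principle:
ΔEΔt ≥ ℏ/2

For a virtual particle borrowing energy ΔE, the maximum lifetime is:
Δt_max = ℏ/(2ΔE)

Converting energy:
ΔE = 716.1 MeV = 1.147e-10 J

Δt_max = (1.055e-34 J·s) / (2 × 1.147e-10 J)
Δt_max = 4.596e-25 s = 4.596 × 10^-25 s

Virtual particles with higher borrowed energy exist for shorter times.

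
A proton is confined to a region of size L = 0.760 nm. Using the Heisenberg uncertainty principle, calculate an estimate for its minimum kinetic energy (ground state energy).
8.981 μeV

Using the uncertainty principle to estimate ground state energy:

1. The position uncertainty is approximately the confinement size:
   Δx ≈ L = 7.600e-10 m

2. From ΔxΔp ≥ ℏ/2, the minimum momentum uncertainty is:
   Δp ≈ ℏ/(2L) = 6.938e-26 kg·m/s

3. The kinetic energy is approximately:
   KE ≈ (Δp)²/(2m) = (6.938e-26)²/(2 × 1.673e-27 kg)
   KE ≈ 1.439e-24 J = 8.981 μeV

This is an order-of-magnitude estimate of the ground state energy.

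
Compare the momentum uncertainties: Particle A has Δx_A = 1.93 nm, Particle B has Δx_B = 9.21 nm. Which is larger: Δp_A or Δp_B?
Particle A has the larger minimum momentum uncertainty, by a factor of 4.77.

For each particle, the minimum momentum uncertainty is Δp_min = ℏ/(2Δx):

Particle A: Δp_A = ℏ/(2×1.930e-09 m) = 2.732e-26 kg·m/s
Particle B: Δp_B = ℏ/(2×9.210e-09 m) = 5.725e-27 kg·m/s

Ratio: Δp_A/Δp_B = 4.77

Since Δp_min ∝ 1/Δx, the particle with smaller position uncertainty (A) has larger momentum uncertainty.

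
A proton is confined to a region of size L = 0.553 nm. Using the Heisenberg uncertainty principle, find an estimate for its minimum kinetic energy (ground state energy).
16.963 μeV

Using the uncertainty principle to estimate ground state energy:

1. The position uncertainty is approximately the confinement size:
   Δx ≈ L = 5.530e-10 m

2. From ΔxΔp ≥ ℏ/2, the minimum momentum uncertainty is:
   Δp ≈ ℏ/(2L) = 9.535e-26 kg·m/s

3. The kinetic energy is approximately:
   KE ≈ (Δp)²/(2m) = (9.535e-26)²/(2 × 1.673e-27 kg)
   KE ≈ 2.718e-24 J = 16.963 μeV

This is an order-of-magnitude estimate of the ground state energy.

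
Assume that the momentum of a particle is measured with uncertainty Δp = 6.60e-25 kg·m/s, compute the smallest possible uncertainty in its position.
79.892 pm

Using the Heisenberg uncertainty principle:
ΔxΔp ≥ ℏ/2

The minimum uncertainty in position is:
Δx_min = ℏ/(2Δp)
Δx_min = (1.055e-34 J·s) / (2 × 6.600e-25 kg·m/s)
Δx_min = 7.989e-11 m = 79.892 pm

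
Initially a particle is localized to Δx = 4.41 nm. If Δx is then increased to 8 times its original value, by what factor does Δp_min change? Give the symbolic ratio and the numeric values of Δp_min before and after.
Original Δp_min = 1.196 × 10^-26 kg·m/s; new Δp'_min = 1.495 × 10^-27 kg·m/s; ratio Δp'_min/Δp_min = 1/8.

From the uncertainty principle ΔxΔp ≥ ℏ/2, the minimum momentum uncertainty is Δp_min = ℏ/(2Δx).

Original (Δx = 4.41 nm = 4.410e-09 m):
Δp_min = (1.055e-34 J·s)/(2 × 4.410e-09 m) = 1.196e-26 kg·m/s

When Δx → 8Δx:
Δp'_min = ℏ/(2 × 8Δx) = (1/8) × ℏ/(2Δx) = (1/8) × Δp_min
Δp'_min = 1/8 × 1.196e-26 kg·m/s = 1.495e-27 kg·m/s

Since Δp_min ∝ 1/Δx, when Δx is increased to 8 times its original value, Δp_min decreases to 1/8 of its original value.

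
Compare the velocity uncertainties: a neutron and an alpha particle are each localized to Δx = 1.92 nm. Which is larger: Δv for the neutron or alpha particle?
The neutron has the larger minimum velocity uncertainty, by a ratio of 4.0.

For both particles, Δp_min = ℏ/(2Δx) = 2.746e-26 kg·m/s (same for both).

The velocity uncertainty is Δv = Δp/m:
- neutron: Δv = 2.746e-26 / 1.675e-27 = 1.640e+01 m/s = 16.396 m/s
- alpha particle: Δv = 2.746e-26 / 6.645e-27 = 4.133e+00 m/s = 4.133 m/s

Ratio: 1.640e+01 / 4.133e+00 = 4.0

The lighter particle has larger velocity uncertainty because Δv ∝ 1/m.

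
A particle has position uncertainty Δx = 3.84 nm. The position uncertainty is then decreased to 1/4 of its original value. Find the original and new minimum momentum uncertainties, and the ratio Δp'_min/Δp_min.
Original Δp_min = 1.373 × 10^-26 kg·m/s; new Δp'_min = 5.493 × 10^-26 kg·m/s; ratio Δp'_min/Δp_min = 4.

From the uncertainty principle ΔxΔp ≥ ℏ/2, the minimum momentum uncertainty is Δp_min = ℏ/(2Δx).

Original (Δx = 3.84 nm = 3.840e-09 m):
Δp_min = (1.055e-34 J·s)/(2 × 3.840e-09 m) = 1.373e-26 kg·m/s

When Δx → (1/4)Δx:
Δp'_min = ℏ/(2 × (1/4)Δx) = 4 × ℏ/(2Δx) = 4 × Δp_min
Δp'_min = 4 × 1.373e-26 kg·m/s = 5.493e-26 kg·m/s

Since Δp_min ∝ 1/Δx, when Δx is decreased to 1/4 of its original value, Δp_min increases to 4 times its original value.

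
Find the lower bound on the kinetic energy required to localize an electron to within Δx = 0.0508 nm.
3.691 eV

Localizing a particle requires giving it sufficient momentum uncertainty:

1. From uncertainty principle: Δp ≥ ℏ/(2Δx)
   Δp_min = (1.055e-34 J·s) / (2 × 5.080e-11 m)
   Δp_min = 1.038e-24 kg·m/s

2. This momentum uncertainty corresponds to kinetic energy:
   KE ≈ (Δp)²/(2m) = (1.038e-24)²/(2 × 9.109e-31 kg)
   KE = 5.914e-19 J = 3.691 eV

Tighter localization requires more energy.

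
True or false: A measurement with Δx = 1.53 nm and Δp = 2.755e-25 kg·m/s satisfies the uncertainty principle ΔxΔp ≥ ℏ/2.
Yes, it satisfies the uncertainty principle.

Calculate the product ΔxΔp:
ΔxΔp = (1.530e-09 m) × (2.755e-25 kg·m/s)
ΔxΔp = 4.215e-34 J·s

Compare to the minimum allowed value ℏ/2:
ℏ/2 = 5.273e-35 J·s

Since ΔxΔp = 4.215e-34 J·s ≥ 5.273e-35 J·s = ℏ/2,
the measurement satisfies the uncertainty principle.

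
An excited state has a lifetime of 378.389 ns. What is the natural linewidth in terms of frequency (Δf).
210.306 kHz

Using the energy-time uncertainty principle and E = hf:
ΔEΔt ≥ ℏ/2
hΔf·Δt ≥ ℏ/2

The minimum frequency uncertainty is:
Δf = ℏ/(2hτ) = 1/(4πτ)
Δf = 1/(4π × 3.784e-07 s)
Δf = 2.103e+05 Hz = 210.306 kHz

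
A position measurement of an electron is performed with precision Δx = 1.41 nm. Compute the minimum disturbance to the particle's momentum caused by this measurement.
3.740 × 10^-26 kg·m/s

The uncertainty principle implies that measuring position disturbs momentum:
ΔxΔp ≥ ℏ/2

When we measure position with precision Δx, we necessarily introduce a momentum uncertainty:
Δp ≥ ℏ/(2Δx)
Δp_min = (1.055e-34 J·s) / (2 × 1.410e-09 m)
Δp_min = 3.740e-26 kg·m/s

The more precisely we measure position, the greater the momentum disturbance.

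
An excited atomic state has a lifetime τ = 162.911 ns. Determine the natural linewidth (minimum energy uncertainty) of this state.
2.020 neV

Using the energy-time uncertainty principle:
ΔEΔt ≥ ℏ/2

The lifetime τ represents the time uncertainty Δt.
The natural linewidth (minimum energy uncertainty) is:

ΔE = ℏ/(2τ)
ΔE = (1.055e-34 J·s) / (2 × 1.629e-07 s)
ΔE = 3.237e-28 J = 2.020 neV

This natural linewidth limits the precision of spectroscopic measurements.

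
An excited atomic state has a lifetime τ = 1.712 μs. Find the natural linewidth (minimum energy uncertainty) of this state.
192.235 peV

Using the energy-time uncertainty principle:
ΔEΔt ≥ ℏ/2

The lifetime τ represents the time uncertainty Δt.
The natural linewidth (minimum energy uncertainty) is:

ΔE = ℏ/(2τ)
ΔE = (1.055e-34 J·s) / (2 × 1.712e-06 s)
ΔE = 3.080e-29 J = 192.235 peV

This natural linewidth limits the precision of spectroscopic measurements.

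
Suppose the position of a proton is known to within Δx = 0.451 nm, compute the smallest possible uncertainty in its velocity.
69.899 m/s

Using the Heisenberg uncertainty principle and Δp = mΔv:
ΔxΔp ≥ ℏ/2
Δx(mΔv) ≥ ℏ/2

The minimum uncertainty in velocity is:
Δv_min = ℏ/(2mΔx)
Δv_min = (1.055e-34 J·s) / (2 × 1.673e-27 kg × 4.510e-10 m)
Δv_min = 6.990e+01 m/s = 69.899 m/s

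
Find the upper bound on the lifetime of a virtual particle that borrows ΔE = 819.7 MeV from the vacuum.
4.015 × 10^-25 s

Using the energy-time uncertainty principle:
ΔEΔt ≥ ℏ/2

For a virtual particle borrowing energy ΔE, the maximum lifetime is:
Δt_max = ℏ/(2ΔE)

Converting energy:
ΔE = 819.7 MeV = 1.313e-10 J

Δt_max = (1.055e-34 J·s) / (2 × 1.313e-10 J)
Δt_max = 4.015e-25 s = 4.015 × 10^-25 s

Virtual particles with higher borrowed energy exist for shorter times.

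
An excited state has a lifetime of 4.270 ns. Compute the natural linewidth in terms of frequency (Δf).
18.636 MHz

Using the energy-time uncertainty principle and E = hf:
ΔEΔt ≥ ℏ/2
hΔf·Δt ≥ ℏ/2

The minimum frequency uncertainty is:
Δf = ℏ/(2hτ) = 1/(4πτ)
Δf = 1/(4π × 4.270e-09 s)
Δf = 1.864e+07 Hz = 18.636 MHz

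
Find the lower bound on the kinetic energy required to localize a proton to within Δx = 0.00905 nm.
63.337 meV

Localizing a particle requires giving it sufficient momentum uncertainty:

1. From uncertainty principle: Δp ≥ ℏ/(2Δx)
   Δp_min = (1.055e-34 J·s) / (2 × 9.050e-12 m)
   Δp_min = 5.826e-24 kg·m/s

2. This momentum uncertainty corresponds to kinetic energy:
   KE ≈ (Δp)²/(2m) = (5.826e-24)²/(2 × 1.673e-27 kg)
   KE = 1.015e-20 J = 63.337 meV

Tighter localization requires more energy.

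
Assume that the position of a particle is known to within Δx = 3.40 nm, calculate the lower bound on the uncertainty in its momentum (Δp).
1.551 × 10^-26 kg·m/s

Using the Heisenberg uncertainty principle:
ΔxΔp ≥ ℏ/2

The minimum uncertainty in momentum is:
Δp_min = ℏ/(2Δx)
Δp_min = (1.055e-34 J·s) / (2 × 3.400e-09 m)
Δp_min = 1.551e-26 kg·m/s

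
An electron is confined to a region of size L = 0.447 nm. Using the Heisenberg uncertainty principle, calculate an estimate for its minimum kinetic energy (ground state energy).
47.670 meV

Using the uncertainty principle to estimate ground state energy:

1. The position uncertainty is approximately the confinement size:
   Δx ≈ L = 4.470e-10 m

2. From ΔxΔp ≥ ℏ/2, the minimum momentum uncertainty is:
   Δp ≈ ℏ/(2L) = 1.180e-25 kg·m/s

3. The kinetic energy is approximately:
   KE ≈ (Δp)²/(2m) = (1.180e-25)²/(2 × 9.109e-31 kg)
   KE ≈ 7.638e-21 J = 47.670 meV

This is an order-of-magnitude estimate of the ground state energy.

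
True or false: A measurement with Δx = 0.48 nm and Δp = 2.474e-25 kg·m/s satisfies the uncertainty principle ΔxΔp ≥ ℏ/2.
Yes, it satisfies the uncertainty principle.

Calculate the product ΔxΔp:
ΔxΔp = (4.800e-10 m) × (2.474e-25 kg·m/s)
ΔxΔp = 1.188e-34 J·s

Compare to the minimum allowed value ℏ/2:
ℏ/2 = 5.273e-35 J·s

Since ΔxΔp = 1.188e-34 J·s ≥ 5.273e-35 J·s = ℏ/2,
the measurement satisfies the uncertainty principle.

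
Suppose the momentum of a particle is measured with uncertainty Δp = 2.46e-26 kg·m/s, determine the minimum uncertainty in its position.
2.143 nm

Using the Heisenberg uncertainty principle:
ΔxΔp ≥ ℏ/2

The minimum uncertainty in position is:
Δx_min = ℏ/(2Δp)
Δx_min = (1.055e-34 J·s) / (2 × 2.460e-26 kg·m/s)
Δx_min = 2.143e-09 m = 2.143 nm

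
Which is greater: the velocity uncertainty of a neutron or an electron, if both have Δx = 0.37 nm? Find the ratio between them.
The electron has the larger minimum velocity uncertainty, by a ratio of 1838.7.

For both particles, Δp_min = ℏ/(2Δx) = 1.425e-25 kg·m/s (same for both).

The velocity uncertainty is Δv = Δp/m:
- neutron: Δv = 1.425e-25 / 1.675e-27 = 8.508e+01 m/s = 85.084 m/s
- electron: Δv = 1.425e-25 / 9.109e-31 = 1.564e+05 m/s = 156.443 km/s

Ratio: 1.564e+05 / 8.508e+01 = 1838.7

The lighter particle has larger velocity uncertainty because Δv ∝ 1/m.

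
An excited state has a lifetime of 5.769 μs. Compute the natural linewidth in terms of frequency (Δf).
13.794 kHz

Using the energy-time uncertainty principle and E = hf:
ΔEΔt ≥ ℏ/2
hΔf·Δt ≥ ℏ/2

The minimum frequency uncertainty is:
Δf = ℏ/(2hτ) = 1/(4πτ)
Δf = 1/(4π × 5.769e-06 s)
Δf = 1.379e+04 Hz = 13.794 kHz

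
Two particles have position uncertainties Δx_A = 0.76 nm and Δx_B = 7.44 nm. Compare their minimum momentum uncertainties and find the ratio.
Particle A has the larger minimum momentum uncertainty, by a factor of 9.79.

For each particle, the minimum momentum uncertainty is Δp_min = ℏ/(2Δx):

Particle A: Δp_A = ℏ/(2×7.600e-10 m) = 6.938e-26 kg·m/s
Particle B: Δp_B = ℏ/(2×7.440e-09 m) = 7.087e-27 kg·m/s

Ratio: Δp_A/Δp_B = 9.79

Since Δp_min ∝ 1/Δx, the particle with smaller position uncertainty (A) has larger momentum uncertainty.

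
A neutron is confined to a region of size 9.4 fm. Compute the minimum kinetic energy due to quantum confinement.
58.627 keV

Using the uncertainty principle:

1. Position uncertainty: Δx ≈ 9.400e-15 m
2. Minimum momentum uncertainty: Δp = ℏ/(2Δx) = 5.609e-21 kg·m/s
3. Minimum kinetic energy:
   KE = (Δp)²/(2m) = (5.609e-21)²/(2 × 1.675e-27 kg)
   KE = 9.393e-15 J = 58.627 keV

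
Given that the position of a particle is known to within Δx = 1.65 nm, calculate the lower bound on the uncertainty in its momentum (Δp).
3.196 × 10^-26 kg·m/s

Using the Heisenberg uncertainty principle:
ΔxΔp ≥ ℏ/2

The minimum uncertainty in momentum is:
Δp_min = ℏ/(2Δx)
Δp_min = (1.055e-34 J·s) / (2 × 1.650e-09 m)
Δp_min = 3.196e-26 kg·m/s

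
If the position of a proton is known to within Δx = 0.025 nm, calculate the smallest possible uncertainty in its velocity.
1.261 km/s

Using the Heisenberg uncertainty principle and Δp = mΔv:
ΔxΔp ≥ ℏ/2
Δx(mΔv) ≥ ℏ/2

The minimum uncertainty in velocity is:
Δv_min = ℏ/(2mΔx)
Δv_min = (1.055e-34 J·s) / (2 × 1.673e-27 kg × 2.500e-11 m)
Δv_min = 1.261e+03 m/s = 1.261 km/s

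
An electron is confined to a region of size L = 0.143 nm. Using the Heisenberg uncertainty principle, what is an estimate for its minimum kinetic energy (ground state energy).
465.791 meV

Using the uncertainty principle to estimate ground state energy:

1. The position uncertainty is approximately the confinement size:
   Δx ≈ L = 1.430e-10 m

2. From ΔxΔp ≥ ℏ/2, the minimum momentum uncertainty is:
   Δp ≈ ℏ/(2L) = 3.687e-25 kg·m/s

3. The kinetic energy is approximately:
   KE ≈ (Δp)²/(2m) = (3.687e-25)²/(2 × 9.109e-31 kg)
   KE ≈ 7.463e-20 J = 465.791 meV

This is an order-of-magnitude estimate of the ground state energy.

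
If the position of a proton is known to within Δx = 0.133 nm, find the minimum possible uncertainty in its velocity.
237.026 m/s

Using the Heisenberg uncertainty principle and Δp = mΔv:
ΔxΔp ≥ ℏ/2
Δx(mΔv) ≥ ℏ/2

The minimum uncertainty in velocity is:
Δv_min = ℏ/(2mΔx)
Δv_min = (1.055e-34 J·s) / (2 × 1.673e-27 kg × 1.330e-10 m)
Δv_min = 2.370e+02 m/s = 237.026 m/s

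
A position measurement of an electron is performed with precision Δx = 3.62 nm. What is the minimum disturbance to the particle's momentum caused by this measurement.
1.457 × 10^-26 kg·m/s

The uncertainty principle implies that measuring position disturbs momentum:
ΔxΔp ≥ ℏ/2

When we measure position with precision Δx, we necessarily introduce a momentum uncertainty:
Δp ≥ ℏ/(2Δx)
Δp_min = (1.055e-34 J·s) / (2 × 3.620e-09 m)
Δp_min = 1.457e-26 kg·m/s

The more precisely we measure position, the greater the momentum disturbance.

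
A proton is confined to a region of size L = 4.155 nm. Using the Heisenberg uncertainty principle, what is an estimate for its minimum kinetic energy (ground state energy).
300.478 neV

Using the uncertainty principle to estimate ground state energy:

1. The position uncertainty is approximately the confinement size:
   Δx ≈ L = 4.155e-09 m

2. From ΔxΔp ≥ ℏ/2, the minimum momentum uncertainty is:
   Δp ≈ ℏ/(2L) = 1.269e-26 kg·m/s

3. The kinetic energy is approximately:
   KE ≈ (Δp)²/(2m) = (1.269e-26)²/(2 × 1.673e-27 kg)
   KE ≈ 4.814e-26 J = 300.478 neV

This is an order-of-magnitude estimate of the ground state energy.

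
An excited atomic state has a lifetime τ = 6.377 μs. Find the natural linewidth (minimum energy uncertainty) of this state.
51.608 peV

Using the energy-time uncertainty principle:
ΔEΔt ≥ ℏ/2

The lifetime τ represents the time uncertainty Δt.
The natural linewidth (minimum energy uncertainty) is:

ΔE = ℏ/(2τ)
ΔE = (1.055e-34 J·s) / (2 × 6.377e-06 s)
ΔE = 8.269e-30 J = 51.608 peV

This natural linewidth limits the precision of spectroscopic measurements.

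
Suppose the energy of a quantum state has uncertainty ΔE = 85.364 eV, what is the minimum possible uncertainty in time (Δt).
3.855 as

Using the energy-time uncertainty principle:
ΔEΔt ≥ ℏ/2

The minimum uncertainty in time is:
Δt_min = ℏ/(2ΔE)
Δt_min = (1.055e-34 J·s) / (2 × 1.368e-17 J)
Δt_min = 3.855e-18 s = 3.855 as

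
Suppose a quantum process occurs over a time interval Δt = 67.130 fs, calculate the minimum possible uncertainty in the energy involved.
4.903 meV

Using the energy-time uncertainty principle:
ΔEΔt ≥ ℏ/2

The minimum uncertainty in energy is:
ΔE_min = ℏ/(2Δt)
ΔE_min = (1.055e-34 J·s) / (2 × 6.713e-14 s)
ΔE_min = 7.855e-22 J = 4.903 meV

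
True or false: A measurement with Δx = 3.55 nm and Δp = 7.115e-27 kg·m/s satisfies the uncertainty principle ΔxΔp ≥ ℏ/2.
No, it violates the uncertainty principle (impossible measurement).

Calculate the product ΔxΔp:
ΔxΔp = (3.550e-09 m) × (7.115e-27 kg·m/s)
ΔxΔp = 2.526e-35 J·s

Compare to the minimum allowed value ℏ/2:
ℏ/2 = 5.273e-35 J·s

Since ΔxΔp = 2.526e-35 J·s < 5.273e-35 J·s = ℏ/2,
the measurement violates the uncertainty principle.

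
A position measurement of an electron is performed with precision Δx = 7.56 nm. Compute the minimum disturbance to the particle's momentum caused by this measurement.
6.975 × 10^-27 kg·m/s

The uncertainty principle implies that measuring position disturbs momentum:
ΔxΔp ≥ ℏ/2

When we measure position with precision Δx, we necessarily introduce a momentum uncertainty:
Δp ≥ ℏ/(2Δx)
Δp_min = (1.055e-34 J·s) / (2 × 7.560e-09 m)
Δp_min = 6.975e-27 kg·m/s

The more precisely we measure position, the greater the momentum disturbance.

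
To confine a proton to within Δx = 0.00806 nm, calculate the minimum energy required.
79.852 meV

Localizing a particle requires giving it sufficient momentum uncertainty:

1. From uncertainty principle: Δp ≥ ℏ/(2Δx)
   Δp_min = (1.055e-34 J·s) / (2 × 8.060e-12 m)
   Δp_min = 6.542e-24 kg·m/s

2. This momentum uncertainty corresponds to kinetic energy:
   KE ≈ (Δp)²/(2m) = (6.542e-24)²/(2 × 1.673e-27 kg)
   KE = 1.279e-20 J = 79.852 meV

Tighter localization requires more energy.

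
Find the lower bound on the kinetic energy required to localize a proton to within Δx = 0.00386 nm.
348.161 meV

Localizing a particle requires giving it sufficient momentum uncertainty:

1. From uncertainty principle: Δp ≥ ℏ/(2Δx)
   Δp_min = (1.055e-34 J·s) / (2 × 3.860e-12 m)
   Δp_min = 1.366e-23 kg·m/s

2. This momentum uncertainty corresponds to kinetic energy:
   KE ≈ (Δp)²/(2m) = (1.366e-23)²/(2 × 1.673e-27 kg)
   KE = 5.578e-20 J = 348.161 meV

Tighter localization requires more energy.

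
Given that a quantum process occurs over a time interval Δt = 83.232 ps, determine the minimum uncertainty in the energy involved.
3.954 μeV

Using the energy-time uncertainty principle:
ΔEΔt ≥ ℏ/2

The minimum uncertainty in energy is:
ΔE_min = ℏ/(2Δt)
ΔE_min = (1.055e-34 J·s) / (2 × 8.323e-11 s)
ΔE_min = 6.335e-25 J = 3.954 μeV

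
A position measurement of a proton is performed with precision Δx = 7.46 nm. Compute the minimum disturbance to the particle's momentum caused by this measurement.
7.068 × 10^-27 kg·m/s

The uncertainty principle implies that measuring position disturbs momentum:
ΔxΔp ≥ ℏ/2

When we measure position with precision Δx, we necessarily introduce a momentum uncertainty:
Δp ≥ ℏ/(2Δx)
Δp_min = (1.055e-34 J·s) / (2 × 7.460e-09 m)
Δp_min = 7.068e-27 kg·m/s

The more precisely we measure position, the greater the momentum disturbance.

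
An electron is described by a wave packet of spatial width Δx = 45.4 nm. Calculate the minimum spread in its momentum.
1.161 × 10^-27 kg·m/s

For a wave packet, the spatial width Δx and momentum spread Δp are related by the uncertainty principle:
ΔxΔp ≥ ℏ/2

The minimum momentum spread is:
Δp_min = ℏ/(2Δx)
Δp_min = (1.055e-34 J·s) / (2 × 4.540e-08 m)
Δp_min = 1.161e-27 kg·m/s

A wave packet cannot have both a well-defined position and well-defined momentum.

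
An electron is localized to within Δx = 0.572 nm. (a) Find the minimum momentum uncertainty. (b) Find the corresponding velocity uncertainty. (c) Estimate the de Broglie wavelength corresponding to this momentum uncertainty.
(a) Δp_min = 9.218 × 10^-26 kg·m/s
(b) Δv_min = 101.195 km/s
(c) λ_dB = 7.188 nm

Step-by-step:

(a) From the uncertainty principle:
Δp_min = ℏ/(2Δx) = (1.055e-34 J·s)/(2 × 5.720e-10 m) = 9.218e-26 kg·m/s

(b) The velocity uncertainty:
Δv = Δp/m = (9.218e-26 kg·m/s)/(9.109e-31 kg) = 1.012e+05 m/s = 101.195 km/s

(c) The de Broglie wavelength for this momentum:
λ = h/p = (6.626e-34 J·s)/(9.218e-26 kg·m/s) = 7.188e-09 m = 7.188 nm

Note: The de Broglie wavelength is comparable to the localization size, as expected from wave-particle duality.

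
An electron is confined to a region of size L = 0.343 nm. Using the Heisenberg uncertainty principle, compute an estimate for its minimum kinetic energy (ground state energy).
80.961 meV

Using the uncertainty principle to estimate ground state energy:

1. The position uncertainty is approximately the confinement size:
   Δx ≈ L = 3.430e-10 m

2. From ΔxΔp ≥ ℏ/2, the minimum momentum uncertainty is:
   Δp ≈ ℏ/(2L) = 1.537e-25 kg·m/s

3. The kinetic energy is approximately:
   KE ≈ (Δp)²/(2m) = (1.537e-25)²/(2 × 9.109e-31 kg)
   KE ≈ 1.297e-20 J = 80.961 meV

This is an order-of-magnitude estimate of the ground state energy.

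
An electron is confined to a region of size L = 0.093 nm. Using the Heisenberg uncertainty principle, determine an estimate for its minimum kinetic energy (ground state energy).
1.101 eV

Using the uncertainty principle to estimate ground state energy:

1. The position uncertainty is approximately the confinement size:
   Δx ≈ L = 9.300e-11 m

2. From ΔxΔp ≥ ℏ/2, the minimum momentum uncertainty is:
   Δp ≈ ℏ/(2L) = 5.670e-25 kg·m/s

3. The kinetic energy is approximately:
   KE ≈ (Δp)²/(2m) = (5.670e-25)²/(2 × 9.109e-31 kg)
   KE ≈ 1.764e-19 J = 1.101 eV

This is an order-of-magnitude estimate of the ground state energy.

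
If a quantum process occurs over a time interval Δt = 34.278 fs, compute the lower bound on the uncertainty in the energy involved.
9.601 meV

Using the energy-time uncertainty principle:
ΔEΔt ≥ ℏ/2

The minimum uncertainty in energy is:
ΔE_min = ℏ/(2Δt)
ΔE_min = (1.055e-34 J·s) / (2 × 3.428e-14 s)
ΔE_min = 1.538e-21 J = 9.601 meV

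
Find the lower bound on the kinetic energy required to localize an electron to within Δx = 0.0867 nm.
1.267 eV

Localizing a particle requires giving it sufficient momentum uncertainty:

1. From uncertainty principle: Δp ≥ ℏ/(2Δx)
   Δp_min = (1.055e-34 J·s) / (2 × 8.670e-11 m)
   Δp_min = 6.082e-25 kg·m/s

2. This momentum uncertainty corresponds to kinetic energy:
   KE ≈ (Δp)²/(2m) = (6.082e-25)²/(2 × 9.109e-31 kg)
   KE = 2.030e-19 J = 1.267 eV

Tighter localization requires more energy.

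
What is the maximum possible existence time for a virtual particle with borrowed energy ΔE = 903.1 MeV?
3.644 × 10^-25 s

Using the energy-time uncertainty principle:
ΔEΔt ≥ ℏ/2

For a virtual particle borrowing energy ΔE, the maximum lifetime is:
Δt_max = ℏ/(2ΔE)

Converting energy:
ΔE = 903.1 MeV = 1.447e-10 J

Δt_max = (1.055e-34 J·s) / (2 × 1.447e-10 J)
Δt_max = 3.644e-25 s = 3.644 × 10^-25 s

Virtual particles with higher borrowed energy exist for shorter times.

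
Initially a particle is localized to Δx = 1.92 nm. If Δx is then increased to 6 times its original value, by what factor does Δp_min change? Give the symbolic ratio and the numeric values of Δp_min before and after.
Original Δp_min = 2.746 × 10^-26 kg·m/s; new Δp'_min = 4.577 × 10^-27 kg·m/s; ratio Δp'_min/Δp_min = 1/6.

From the uncertainty principle ΔxΔp ≥ ℏ/2, the minimum momentum uncertainty is Δp_min = ℏ/(2Δx).

Original (Δx = 1.92 nm = 1.920e-09 m):
Δp_min = (1.055e-34 J·s)/(2 × 1.920e-09 m) = 2.746e-26 kg·m/s

When Δx → 6Δx:
Δp'_min = ℏ/(2 × 6Δx) = (1/6) × ℏ/(2Δx) = (1/6) × Δp_min
Δp'_min = 1/6 × 2.746e-26 kg·m/s = 4.577e-27 kg·m/s

Since Δp_min ∝ 1/Δx, when Δx is increased to 6 times its original value, Δp_min decreases to 1/6 of its original value.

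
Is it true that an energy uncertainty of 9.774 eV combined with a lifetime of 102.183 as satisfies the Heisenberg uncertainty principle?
Yes, it satisfies the uncertainty relation.

Calculate the product ΔEΔt:
ΔE = 9.774 eV = 1.566e-18 J
ΔEΔt = (1.566e-18 J) × (1.022e-16 s)
ΔEΔt = 1.600e-34 J·s

Compare to the minimum allowed value ℏ/2:
ℏ/2 = 5.273e-35 J·s

Since ΔEΔt = 1.600e-34 J·s ≥ 5.273e-35 J·s = ℏ/2,
this satisfies the uncertainty relation.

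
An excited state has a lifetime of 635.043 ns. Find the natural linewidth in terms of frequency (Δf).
125.310 kHz

Using the energy-time uncertainty principle and E = hf:
ΔEΔt ≥ ℏ/2
hΔf·Δt ≥ ℏ/2

The minimum frequency uncertainty is:
Δf = ℏ/(2hτ) = 1/(4πτ)
Δf = 1/(4π × 6.350e-07 s)
Δf = 1.253e+05 Hz = 125.310 kHz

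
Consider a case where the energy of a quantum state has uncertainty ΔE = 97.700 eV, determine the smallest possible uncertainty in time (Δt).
3.369 as

Using the energy-time uncertainty principle:
ΔEΔt ≥ ℏ/2

The minimum uncertainty in time is:
Δt_min = ℏ/(2ΔE)
Δt_min = (1.055e-34 J·s) / (2 × 1.565e-17 J)
Δt_min = 3.369e-18 s = 3.369 as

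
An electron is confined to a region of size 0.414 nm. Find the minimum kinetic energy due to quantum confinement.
55.573 meV

Using the uncertainty principle:

1. Position uncertainty: Δx ≈ 4.140e-10 m
2. Minimum momentum uncertainty: Δp = ℏ/(2Δx) = 1.274e-25 kg·m/s
3. Minimum kinetic energy:
   KE = (Δp)²/(2m) = (1.274e-25)²/(2 × 9.109e-31 kg)
   KE = 8.904e-21 J = 55.573 meV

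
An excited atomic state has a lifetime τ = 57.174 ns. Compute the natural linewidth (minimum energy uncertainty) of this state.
5.756 neV

Using the energy-time uncertainty principle:
ΔEΔt ≥ ℏ/2

The lifetime τ represents the time uncertainty Δt.
The natural linewidth (minimum energy uncertainty) is:

ΔE = ℏ/(2τ)
ΔE = (1.055e-34 J·s) / (2 × 5.717e-08 s)
ΔE = 9.222e-28 J = 5.756 neV

This natural linewidth limits the precision of spectroscopic measurements.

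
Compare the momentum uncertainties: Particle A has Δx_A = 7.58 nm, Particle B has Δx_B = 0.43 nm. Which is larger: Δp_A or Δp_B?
Particle B has the larger minimum momentum uncertainty, by a factor of 17.63.

For each particle, the minimum momentum uncertainty is Δp_min = ℏ/(2Δx):

Particle A: Δp_A = ℏ/(2×7.580e-09 m) = 6.956e-27 kg·m/s
Particle B: Δp_B = ℏ/(2×4.300e-10 m) = 1.226e-25 kg·m/s

Ratio: Δp_B/Δp_A = 17.63

Since Δp_min ∝ 1/Δx, the particle with smaller position uncertainty (B) has larger momentum uncertainty.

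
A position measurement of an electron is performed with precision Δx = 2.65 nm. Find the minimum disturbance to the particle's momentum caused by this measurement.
1.990 × 10^-26 kg·m/s

The uncertainty principle implies that measuring position disturbs momentum:
ΔxΔp ≥ ℏ/2

When we measure position with precision Δx, we necessarily introduce a momentum uncertainty:
Δp ≥ ℏ/(2Δx)
Δp_min = (1.055e-34 J·s) / (2 × 2.650e-09 m)
Δp_min = 1.990e-26 kg·m/s

The more precisely we measure position, the greater the momentum disturbance.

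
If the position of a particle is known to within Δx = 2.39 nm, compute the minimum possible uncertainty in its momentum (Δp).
2.206 × 10^-26 kg·m/s

Using the Heisenberg uncertainty principle:
ΔxΔp ≥ ℏ/2

The minimum uncertainty in momentum is:
Δp_min = ℏ/(2Δx)
Δp_min = (1.055e-34 J·s) / (2 × 2.390e-09 m)
Δp_min = 2.206e-26 kg·m/s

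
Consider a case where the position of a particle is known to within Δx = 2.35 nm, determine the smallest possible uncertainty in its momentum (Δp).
2.244 × 10^-26 kg·m/s

Using the Heisenberg uncertainty principle:
ΔxΔp ≥ ℏ/2

The minimum uncertainty in momentum is:
Δp_min = ℏ/(2Δx)
Δp_min = (1.055e-34 J·s) / (2 × 2.350e-09 m)
Δp_min = 2.244e-26 kg·m/s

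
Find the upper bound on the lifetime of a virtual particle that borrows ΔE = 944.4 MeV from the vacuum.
3.485 × 10^-25 s

Using the energy-time uncertainty principle:
ΔEΔt ≥ ℏ/2

For a virtual particle borrowing energy ΔE, the maximum lifetime is:
Δt_max = ℏ/(2ΔE)

Converting energy:
ΔE = 944.4 MeV = 1.513e-10 J

Δt_max = (1.055e-34 J·s) / (2 × 1.513e-10 J)
Δt_max = 3.485e-25 s = 3.485 × 10^-25 s

Virtual particles with higher borrowed energy exist for shorter times.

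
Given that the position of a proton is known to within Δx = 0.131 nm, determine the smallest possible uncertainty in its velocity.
240.645 m/s

Using the Heisenberg uncertainty principle and Δp = mΔv:
ΔxΔp ≥ ℏ/2
Δx(mΔv) ≥ ℏ/2

The minimum uncertainty in velocity is:
Δv_min = ℏ/(2mΔx)
Δv_min = (1.055e-34 J·s) / (2 × 1.673e-27 kg × 1.310e-10 m)
Δv_min = 2.406e+02 m/s = 240.645 m/s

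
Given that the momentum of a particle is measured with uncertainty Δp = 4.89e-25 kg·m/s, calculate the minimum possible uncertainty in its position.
107.829 pm

Using the Heisenberg uncertainty principle:
ΔxΔp ≥ ℏ/2

The minimum uncertainty in position is:
Δx_min = ℏ/(2Δp)
Δx_min = (1.055e-34 J·s) / (2 × 4.890e-25 kg·m/s)
Δx_min = 1.078e-10 m = 107.829 pm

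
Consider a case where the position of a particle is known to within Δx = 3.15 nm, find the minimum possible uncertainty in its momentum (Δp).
1.674 × 10^-26 kg·m/s

Using the Heisenberg uncertainty principle:
ΔxΔp ≥ ℏ/2

The minimum uncertainty in momentum is:
Δp_min = ℏ/(2Δx)
Δp_min = (1.055e-34 J·s) / (2 × 3.150e-09 m)
Δp_min = 1.674e-26 kg·m/s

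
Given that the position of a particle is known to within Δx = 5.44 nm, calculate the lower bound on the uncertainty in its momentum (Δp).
9.693 × 10^-27 kg·m/s

Using the Heisenberg uncertainty principle:
ΔxΔp ≥ ℏ/2

The minimum uncertainty in momentum is:
Δp_min = ℏ/(2Δx)
Δp_min = (1.055e-34 J·s) / (2 × 5.440e-09 m)
Δp_min = 9.693e-27 kg·m/s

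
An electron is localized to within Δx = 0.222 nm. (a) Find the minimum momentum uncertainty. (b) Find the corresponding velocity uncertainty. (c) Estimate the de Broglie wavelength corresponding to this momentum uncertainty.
(a) Δp_min = 2.375 × 10^-25 kg·m/s
(b) Δv_min = 260.738 km/s
(c) λ_dB = 2.790 nm

Step-by-step:

(a) From the uncertainty principle:
Δp_min = ℏ/(2Δx) = (1.055e-34 J·s)/(2 × 2.220e-10 m) = 2.375e-25 kg·m/s

(b) The velocity uncertainty:
Δv = Δp/m = (2.375e-25 kg·m/s)/(9.109e-31 kg) = 2.607e+05 m/s = 260.738 km/s

(c) The de Broglie wavelength for this momentum:
λ = h/p = (6.626e-34 J·s)/(2.375e-25 kg·m/s) = 2.790e-09 m = 2.790 nm

Note: The de Broglie wavelength is comparable to the localization size, as expected from wave-particle duality.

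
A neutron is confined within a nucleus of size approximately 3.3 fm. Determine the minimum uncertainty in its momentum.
1.598 × 10^-20 kg·m/s

Using the Heisenberg uncertainty principle:
ΔxΔp ≥ ℏ/2

With Δx ≈ L = 3.300e-15 m (the confinement size):
Δp_min = ℏ/(2Δx)
Δp_min = (1.055e-34 J·s) / (2 × 3.300e-15 m)
Δp_min = 1.598e-20 kg·m/s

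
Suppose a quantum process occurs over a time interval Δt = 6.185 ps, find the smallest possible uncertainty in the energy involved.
53.210 μeV

Using the energy-time uncertainty principle:
ΔEΔt ≥ ℏ/2

The minimum uncertainty in energy is:
ΔE_min = ℏ/(2Δt)
ΔE_min = (1.055e-34 J·s) / (2 × 6.185e-12 s)
ΔE_min = 8.525e-24 J = 53.210 μeV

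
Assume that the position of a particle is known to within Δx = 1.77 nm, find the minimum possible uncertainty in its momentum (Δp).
2.979 × 10^-26 kg·m/s

Using the Heisenberg uncertainty principle:
ΔxΔp ≥ ℏ/2

The minimum uncertainty in momentum is:
Δp_min = ℏ/(2Δx)
Δp_min = (1.055e-34 J·s) / (2 × 1.770e-09 m)
Δp_min = 2.979e-26 kg·m/s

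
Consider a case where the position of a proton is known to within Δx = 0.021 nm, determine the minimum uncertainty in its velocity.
1.501 km/s

Using the Heisenberg uncertainty principle and Δp = mΔv:
ΔxΔp ≥ ℏ/2
Δx(mΔv) ≥ ℏ/2

The minimum uncertainty in velocity is:
Δv_min = ℏ/(2mΔx)
Δv_min = (1.055e-34 J·s) / (2 × 1.673e-27 kg × 2.100e-11 m)
Δv_min = 1.501e+03 m/s = 1.501 km/s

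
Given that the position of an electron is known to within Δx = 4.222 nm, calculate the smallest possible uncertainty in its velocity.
13.710 km/s

Using the Heisenberg uncertainty principle and Δp = mΔv:
ΔxΔp ≥ ℏ/2
Δx(mΔv) ≥ ℏ/2

The minimum uncertainty in velocity is:
Δv_min = ℏ/(2mΔx)
Δv_min = (1.055e-34 J·s) / (2 × 9.109e-31 kg × 4.222e-09 m)
Δv_min = 1.371e+04 m/s = 13.710 km/s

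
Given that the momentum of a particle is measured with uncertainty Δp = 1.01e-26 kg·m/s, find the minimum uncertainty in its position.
5.221 nm

Using the Heisenberg uncertainty principle:
ΔxΔp ≥ ℏ/2

The minimum uncertainty in position is:
Δx_min = ℏ/(2Δp)
Δx_min = (1.055e-34 J·s) / (2 × 1.010e-26 kg·m/s)
Δx_min = 5.221e-09 m = 5.221 nm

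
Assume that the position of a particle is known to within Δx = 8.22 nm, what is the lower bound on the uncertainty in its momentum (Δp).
6.415 × 10^-27 kg·m/s

Using the Heisenberg uncertainty principle:
ΔxΔp ≥ ℏ/2

The minimum uncertainty in momentum is:
Δp_min = ℏ/(2Δx)
Δp_min = (1.055e-34 J·s) / (2 × 8.220e-09 m)
Δp_min = 6.415e-27 kg·m/s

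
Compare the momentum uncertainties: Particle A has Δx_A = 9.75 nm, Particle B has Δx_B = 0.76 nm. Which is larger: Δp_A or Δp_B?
Particle B has the larger minimum momentum uncertainty, by a factor of 12.83.

For each particle, the minimum momentum uncertainty is Δp_min = ℏ/(2Δx):

Particle A: Δp_A = ℏ/(2×9.750e-09 m) = 5.408e-27 kg·m/s
Particle B: Δp_B = ℏ/(2×7.600e-10 m) = 6.938e-26 kg·m/s

Ratio: Δp_B/Δp_A = 12.83

Since Δp_min ∝ 1/Δx, the particle with smaller position uncertainty (B) has larger momentum uncertainty.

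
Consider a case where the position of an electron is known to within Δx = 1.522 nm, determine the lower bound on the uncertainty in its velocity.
38.031 km/s

Using the Heisenberg uncertainty principle and Δp = mΔv:
ΔxΔp ≥ ℏ/2
Δx(mΔv) ≥ ℏ/2

The minimum uncertainty in velocity is:
Δv_min = ℏ/(2mΔx)
Δv_min = (1.055e-34 J·s) / (2 × 9.109e-31 kg × 1.522e-09 m)
Δv_min = 3.803e+04 m/s = 38.031 km/s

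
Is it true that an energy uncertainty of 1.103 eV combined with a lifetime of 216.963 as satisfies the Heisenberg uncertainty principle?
No, it violates the uncertainty relation.

Calculate the product ΔEΔt:
ΔE = 1.103 eV = 1.767e-19 J
ΔEΔt = (1.767e-19 J) × (2.170e-16 s)
ΔEΔt = 3.834e-35 J·s

Compare to the minimum allowed value ℏ/2:
ℏ/2 = 5.273e-35 J·s

Since ΔEΔt = 3.834e-35 J·s < 5.273e-35 J·s = ℏ/2,
this violates the uncertainty relation.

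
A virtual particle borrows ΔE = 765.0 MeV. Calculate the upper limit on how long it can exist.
4.302 × 10^-25 s

Using the energy-time uncertainty principle:
ΔEΔt ≥ ℏ/2

For a virtual particle borrowing energy ΔE, the maximum lifetime is:
Δt_max = ℏ/(2ΔE)

Converting energy:
ΔE = 765.0 MeV = 1.226e-10 J

Δt_max = (1.055e-34 J·s) / (2 × 1.226e-10 J)
Δt_max = 4.302e-25 s = 4.302 × 10^-25 s

Virtual particles with higher borrowed energy exist for shorter times.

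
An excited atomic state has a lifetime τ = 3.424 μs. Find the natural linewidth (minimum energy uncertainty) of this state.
96.117 peV

Using the energy-time uncertainty principle:
ΔEΔt ≥ ℏ/2

The lifetime τ represents the time uncertainty Δt.
The natural linewidth (minimum energy uncertainty) is:

ΔE = ℏ/(2τ)
ΔE = (1.055e-34 J·s) / (2 × 3.424e-06 s)
ΔE = 1.540e-29 J = 96.117 peV

This natural linewidth limits the precision of spectroscopic measurements.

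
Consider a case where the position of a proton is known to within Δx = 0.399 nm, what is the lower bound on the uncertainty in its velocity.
79.009 m/s

Using the Heisenberg uncertainty principle and Δp = mΔv:
ΔxΔp ≥ ℏ/2
Δx(mΔv) ≥ ℏ/2

The minimum uncertainty in velocity is:
Δv_min = ℏ/(2mΔx)
Δv_min = (1.055e-34 J·s) / (2 × 1.673e-27 kg × 3.990e-10 m)
Δv_min = 7.901e+01 m/s = 79.009 m/s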